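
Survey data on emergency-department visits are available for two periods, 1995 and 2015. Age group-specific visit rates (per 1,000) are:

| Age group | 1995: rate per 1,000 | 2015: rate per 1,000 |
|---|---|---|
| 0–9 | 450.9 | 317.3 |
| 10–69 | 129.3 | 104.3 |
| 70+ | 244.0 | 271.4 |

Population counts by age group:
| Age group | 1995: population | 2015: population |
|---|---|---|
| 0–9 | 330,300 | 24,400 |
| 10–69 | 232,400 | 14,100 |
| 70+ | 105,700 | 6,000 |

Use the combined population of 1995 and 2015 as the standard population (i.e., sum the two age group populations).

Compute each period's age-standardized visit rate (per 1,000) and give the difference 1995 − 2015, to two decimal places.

70.82

Combined standard total = 712,900; weights = 0.4975, 0.3458, 0.1567.
1995: 0.4975×450.9 + 0.3458×129.3 + 0.1567×244.0 = 307.2822 per 1,000.
2015: 0.4975×317.3 + 0.3458×104.3 + 0.1567×271.4 = 236.4590 per 1,000.
Difference = 307.2822 − 236.4590 = 70.8232.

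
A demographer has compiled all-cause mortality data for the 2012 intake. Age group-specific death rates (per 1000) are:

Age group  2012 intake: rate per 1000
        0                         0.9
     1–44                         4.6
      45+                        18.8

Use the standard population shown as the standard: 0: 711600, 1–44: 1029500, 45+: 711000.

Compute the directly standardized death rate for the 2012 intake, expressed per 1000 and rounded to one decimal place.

Standard total = 2452100; weights = 0.2902, 0.4198, 0.2900.
Standardized rate: 0.2902×0.9 + 0.4198×4.6 + 0.2900×18.8 = 7.6436 per 1000.

7.6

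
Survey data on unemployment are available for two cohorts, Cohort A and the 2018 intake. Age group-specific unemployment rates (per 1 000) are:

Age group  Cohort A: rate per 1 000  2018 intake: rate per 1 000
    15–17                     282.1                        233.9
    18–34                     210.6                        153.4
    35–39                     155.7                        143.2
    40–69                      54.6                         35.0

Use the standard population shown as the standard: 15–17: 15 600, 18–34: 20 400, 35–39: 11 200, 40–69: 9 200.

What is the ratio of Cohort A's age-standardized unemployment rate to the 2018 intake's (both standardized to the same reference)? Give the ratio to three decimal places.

Standard total = 56 400; weights = 0.2766, 0.3617, 0.1986, 0.1631.
Cohort A: 0.2766×282.1 + 0.3617×210.6 + 0.1986×155.7 + 0.1631×54.6 = 194.0277 per 1 000.
The 2018 intake: 0.2766×233.9 + 0.3617×153.4 + 0.1986×143.2 + 0.1631×35.0 = 154.3270 per 1 000.
Ratio = 194.0277 ÷ 154.3270 = 1.25725.

1.257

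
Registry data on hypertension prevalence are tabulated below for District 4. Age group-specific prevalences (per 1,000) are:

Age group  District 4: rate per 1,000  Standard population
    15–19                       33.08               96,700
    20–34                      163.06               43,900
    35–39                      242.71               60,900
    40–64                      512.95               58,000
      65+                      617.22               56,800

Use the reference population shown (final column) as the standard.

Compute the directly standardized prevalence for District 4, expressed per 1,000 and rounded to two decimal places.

Standard total = 316,300; weights = 0.3057, 0.1388, 0.1925, 0.1834, 0.1796.
Standardized rate: 0.3057×33.08 + 0.1388×163.06 + 0.1925×242.71 + 0.1834×512.95 + 0.1796×617.22 = 284.3737 per 1,000.

284.37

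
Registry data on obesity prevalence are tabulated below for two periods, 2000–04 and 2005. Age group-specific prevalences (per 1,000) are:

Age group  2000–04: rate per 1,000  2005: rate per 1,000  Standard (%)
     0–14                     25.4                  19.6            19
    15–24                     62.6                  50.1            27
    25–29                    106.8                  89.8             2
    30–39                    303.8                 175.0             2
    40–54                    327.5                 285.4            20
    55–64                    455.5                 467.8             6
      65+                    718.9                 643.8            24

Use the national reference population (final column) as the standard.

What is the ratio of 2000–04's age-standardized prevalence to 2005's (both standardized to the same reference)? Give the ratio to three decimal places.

Standard weights: 0.19, 0.27, 0.02, 0.02, 0.20, 0.06, 0.24.
2000–04: 0.1900×25.4 + 0.2700×62.6 + 0.0200×106.8 + 0.0200×303.8 + 0.2000×327.5 + 0.0600×455.5 + 0.2400×718.9 = 295.3060 per 1,000.
2005: 0.1900×19.6 + 0.2700×50.1 + 0.0200×89.8 + 0.0200×175.0 + 0.2000×285.4 + 0.0600×467.8 + 0.2400×643.8 = 262.2070 per 1,000.
Ratio = 295.3060 ÷ 262.2070 = 1.12623.

1.126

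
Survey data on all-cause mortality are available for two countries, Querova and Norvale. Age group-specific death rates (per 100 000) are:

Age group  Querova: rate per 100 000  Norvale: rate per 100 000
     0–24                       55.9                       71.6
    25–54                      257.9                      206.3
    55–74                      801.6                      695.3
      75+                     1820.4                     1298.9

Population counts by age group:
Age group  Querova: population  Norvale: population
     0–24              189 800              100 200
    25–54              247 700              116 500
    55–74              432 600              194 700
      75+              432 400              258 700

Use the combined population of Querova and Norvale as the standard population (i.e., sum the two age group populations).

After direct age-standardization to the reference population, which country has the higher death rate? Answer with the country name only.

Combined standard total = 1 972 600; weights = 0.1470, 0.1846, 0.3180, 0.3503.
Querova: 0.1470×55.9 + 0.1846×257.9 + 0.3180×801.6 + 0.3503×1820.4 = 948.5249 per 100 000.
Norvale: 0.1470×71.6 + 0.1846×206.3 + 0.3180×695.3 + 0.3503×1298.9 = 724.7947 per 100 000.

Querova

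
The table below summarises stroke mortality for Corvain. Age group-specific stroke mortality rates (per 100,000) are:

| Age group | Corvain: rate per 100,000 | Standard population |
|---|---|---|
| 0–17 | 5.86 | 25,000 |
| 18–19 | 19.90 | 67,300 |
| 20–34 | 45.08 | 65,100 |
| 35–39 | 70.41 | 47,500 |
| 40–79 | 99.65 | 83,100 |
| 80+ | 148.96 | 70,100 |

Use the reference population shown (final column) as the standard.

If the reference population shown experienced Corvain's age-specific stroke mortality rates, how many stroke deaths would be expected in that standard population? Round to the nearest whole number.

Expected stroke deaths = Σ (standard pop × age-specific rate ÷ 100,000)
= 25,000×5.86/100,000 + 67,300×19.90/100,000 + 65,100×45.08/100,000 + 47,500×70.41/100,000 + 83,100×99.65/100,000 + 70,100×148.96/100,000
= 1.47 + 13.39 + 29.35 + 33.44 + 82.81 + 104.42 = 264.88.

265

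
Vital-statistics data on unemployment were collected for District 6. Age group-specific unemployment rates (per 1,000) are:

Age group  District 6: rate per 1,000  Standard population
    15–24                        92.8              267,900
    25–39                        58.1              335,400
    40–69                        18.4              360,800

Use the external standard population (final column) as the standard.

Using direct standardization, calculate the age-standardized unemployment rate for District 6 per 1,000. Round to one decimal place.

Standard total = 964,100; weights = 0.2779, 0.3479, 0.3742.
Standardized rate: 0.2779×92.8 + 0.3479×58.1 + 0.3742×18.4 = 52.8852 per 1,000.

52.9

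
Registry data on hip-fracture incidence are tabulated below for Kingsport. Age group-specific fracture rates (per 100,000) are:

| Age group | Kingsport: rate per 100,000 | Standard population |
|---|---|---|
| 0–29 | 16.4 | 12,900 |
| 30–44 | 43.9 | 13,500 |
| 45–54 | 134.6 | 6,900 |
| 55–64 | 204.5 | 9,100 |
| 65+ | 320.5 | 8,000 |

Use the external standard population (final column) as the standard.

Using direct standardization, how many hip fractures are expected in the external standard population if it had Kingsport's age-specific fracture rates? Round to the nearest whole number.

Expected hip fractures = Σ (standard pop × age-specific rate ÷ 100,000)
= 12,900×16.4/100,000 + 13,500×43.9/100,000 + 6,900×134.6/100,000 + 9,100×204.5/100,000 + 8,000×320.5/100,000
= 2.12 + 5.93 + 9.29 + 18.61 + 25.64 = 61.58.

62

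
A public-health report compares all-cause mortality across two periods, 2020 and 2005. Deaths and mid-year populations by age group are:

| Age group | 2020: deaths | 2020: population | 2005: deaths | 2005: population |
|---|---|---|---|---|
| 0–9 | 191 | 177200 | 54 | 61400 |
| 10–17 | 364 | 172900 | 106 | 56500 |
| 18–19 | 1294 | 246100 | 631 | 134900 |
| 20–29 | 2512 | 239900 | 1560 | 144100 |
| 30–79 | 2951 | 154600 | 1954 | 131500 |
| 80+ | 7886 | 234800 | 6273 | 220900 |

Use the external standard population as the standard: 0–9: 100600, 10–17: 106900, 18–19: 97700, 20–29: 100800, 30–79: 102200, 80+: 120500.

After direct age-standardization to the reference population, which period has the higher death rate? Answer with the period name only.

Age-specific rates per 1000 for 2020: 1.078, 2.105, 5.258, 10.471, 19.088, 33.586.
For 2005: 0.879, 1.876, 4.678, 10.826, 14.859, 28.397.
Standard total = 628700; weights = 0.1600, 0.1700, 0.1554, 0.1603, 0.1626, 0.1917.
2020: 0.1600×1.078 + 0.1700×2.105 + 0.1554×5.258 + 0.1603×10.471 + 0.1626×19.088 + 0.1917×33.586 = 12.5665 per 1000.
2005: 0.1600×0.879 + 0.1700×1.876 + 0.1554×4.678 + 0.1603×10.826 + 0.1626×14.859 + 0.1917×28.397 = 10.7806 per 1000.
The crude rates (12.40 vs 14.12) would put 2005 higher, but that reflects its age composition; once standardized to a common age structure, 2020 has the higher underlying rate.

2020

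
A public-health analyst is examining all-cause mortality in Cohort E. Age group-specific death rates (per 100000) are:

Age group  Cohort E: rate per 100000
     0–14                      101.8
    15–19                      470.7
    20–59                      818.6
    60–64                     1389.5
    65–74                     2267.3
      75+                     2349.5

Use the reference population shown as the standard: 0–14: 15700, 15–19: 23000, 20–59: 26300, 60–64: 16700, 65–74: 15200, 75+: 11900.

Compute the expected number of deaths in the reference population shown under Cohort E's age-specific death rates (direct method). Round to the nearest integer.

1196

Expected deaths = Σ (standard pop × age-specific rate ÷ 100000)
= 15700×101.8/100000 + 23000×470.7/100000 + 26300×818.6/100000 + 16700×1389.5/100000 + 15200×2267.3/100000 + 11900×2349.5/100000
= 15.98 + 108.26 + 215.29 + 232.05 + 344.63 + 279.59 = 1195.80.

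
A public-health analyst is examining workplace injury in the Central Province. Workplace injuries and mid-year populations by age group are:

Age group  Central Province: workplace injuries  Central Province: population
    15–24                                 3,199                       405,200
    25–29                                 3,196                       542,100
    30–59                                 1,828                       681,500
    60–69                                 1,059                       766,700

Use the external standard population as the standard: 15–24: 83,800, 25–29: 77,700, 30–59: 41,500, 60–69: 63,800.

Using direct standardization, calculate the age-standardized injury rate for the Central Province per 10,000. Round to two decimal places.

49.44

Age-specific rates per 10,000 for the Central Province: 78.95, 58.96, 26.82, 13.81.
Standard total = 266,800; weights = 0.3141, 0.2912, 0.1555, 0.2391.
Standardized rate: 0.3141×78.95 + 0.2912×58.96 + 0.1555×26.82 + 0.2391×13.81 = 49.4422 per 10,000.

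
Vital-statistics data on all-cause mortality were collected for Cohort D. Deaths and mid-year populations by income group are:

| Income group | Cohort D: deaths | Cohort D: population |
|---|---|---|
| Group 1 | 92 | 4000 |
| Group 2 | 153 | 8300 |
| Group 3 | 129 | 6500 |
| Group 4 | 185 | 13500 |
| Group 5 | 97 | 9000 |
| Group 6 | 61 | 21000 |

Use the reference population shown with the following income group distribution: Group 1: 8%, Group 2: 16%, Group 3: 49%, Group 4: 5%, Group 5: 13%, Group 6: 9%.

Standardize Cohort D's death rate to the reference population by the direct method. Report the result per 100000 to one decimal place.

1686.2

Income-specific rates per 100000 for Cohort D: 2300.00, 1843.37, 1984.62, 1370.37, 1077.78, 290.48.
Standard weights: 0.08, 0.16, 0.49, 0.05, 0.13, 0.09.
Standardized rate: 0.0800×2300.00 + 0.1600×1843.37 + 0.4900×1984.62 + 0.0500×1370.37 + 0.1300×1077.78 + 0.0900×290.48 = 1686.1738 per 100000.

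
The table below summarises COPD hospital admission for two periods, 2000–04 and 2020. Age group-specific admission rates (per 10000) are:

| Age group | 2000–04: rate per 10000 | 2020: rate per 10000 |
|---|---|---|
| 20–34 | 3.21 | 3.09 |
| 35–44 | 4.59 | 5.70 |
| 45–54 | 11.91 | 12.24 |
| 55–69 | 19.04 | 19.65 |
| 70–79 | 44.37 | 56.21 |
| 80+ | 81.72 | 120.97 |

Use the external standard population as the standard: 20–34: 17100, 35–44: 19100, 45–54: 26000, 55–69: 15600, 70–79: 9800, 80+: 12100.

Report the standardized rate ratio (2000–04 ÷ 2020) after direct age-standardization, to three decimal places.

Standard total = 99700; weights = 0.1715, 0.1916, 0.2608, 0.1565, 0.0983, 0.1214.
2000–04: 0.1715×3.21 + 0.1916×4.59 + 0.2608×11.91 + 0.1565×19.04 + 0.0983×44.37 + 0.1214×81.72 = 21.7942 per 10000.
2020: 0.1715×3.09 + 0.1916×5.70 + 0.2608×12.24 + 0.1565×19.65 + 0.0983×56.21 + 0.1214×120.97 = 28.0951 per 10000.
Ratio = 21.7942 ÷ 28.0951 = 0.77573.

0.776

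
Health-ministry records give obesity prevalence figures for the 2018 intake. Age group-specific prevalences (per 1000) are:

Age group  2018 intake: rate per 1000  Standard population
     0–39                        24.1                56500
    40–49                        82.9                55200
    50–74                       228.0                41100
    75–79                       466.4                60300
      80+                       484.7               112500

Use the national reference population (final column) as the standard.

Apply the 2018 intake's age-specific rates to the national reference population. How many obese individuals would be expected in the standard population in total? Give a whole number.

97961

Expected obese individuals = Σ (standard pop × age-specific rate ÷ 1000)
= 56500×24.1/1000 + 55200×82.9/1000 + 41100×228.0/1000 + 60300×466.4/1000 + 112500×484.7/1000
= 1361.65 + 4576.08 + 9370.80 + 28123.92 + 54528.75 = 97961.20.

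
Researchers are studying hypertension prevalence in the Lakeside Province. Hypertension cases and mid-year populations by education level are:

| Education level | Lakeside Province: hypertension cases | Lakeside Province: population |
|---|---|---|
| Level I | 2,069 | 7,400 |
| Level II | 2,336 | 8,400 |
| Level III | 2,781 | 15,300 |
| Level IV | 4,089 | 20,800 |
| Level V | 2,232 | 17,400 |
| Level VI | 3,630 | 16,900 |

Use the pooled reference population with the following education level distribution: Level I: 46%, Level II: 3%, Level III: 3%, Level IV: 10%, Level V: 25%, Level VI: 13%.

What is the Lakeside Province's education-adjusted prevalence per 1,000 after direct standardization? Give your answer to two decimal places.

Education-specific rates per 1,000 for the Lakeside Province: 279.595, 278.095, 181.765, 196.587, 128.276, 214.793.
Standard weights: 0.46, 0.03, 0.03, 0.10, 0.25, 0.13.
Standardized rate: 0.4600×279.595 + 0.0300×278.095 + 0.0300×181.765 + 0.1000×196.587 + 0.2500×128.276 + 0.1300×214.793 = 222.0600 per 1,000.

222.06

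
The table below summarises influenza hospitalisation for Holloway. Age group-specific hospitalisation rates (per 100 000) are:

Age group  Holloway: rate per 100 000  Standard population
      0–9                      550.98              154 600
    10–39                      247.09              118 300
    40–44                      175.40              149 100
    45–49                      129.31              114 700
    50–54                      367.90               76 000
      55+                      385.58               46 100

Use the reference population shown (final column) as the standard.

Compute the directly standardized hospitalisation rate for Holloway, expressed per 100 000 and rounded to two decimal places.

305.30

Standard total = 658 800; weights = 0.2347, 0.1796, 0.2263, 0.1741, 0.1154, 0.0700.
Standardized rate: 0.2347×550.98 + 0.1796×247.09 + 0.2263×175.40 + 0.1741×129.31 + 0.1154×367.90 + 0.0700×385.58 = 305.3004 per 100 000.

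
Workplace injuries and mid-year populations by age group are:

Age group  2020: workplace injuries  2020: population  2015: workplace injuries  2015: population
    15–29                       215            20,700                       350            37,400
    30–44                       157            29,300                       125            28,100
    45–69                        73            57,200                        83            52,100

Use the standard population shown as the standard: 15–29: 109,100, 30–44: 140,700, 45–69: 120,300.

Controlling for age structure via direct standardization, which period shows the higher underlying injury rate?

Age-specific rates per 10,000 for 2020: 103.86, 53.58, 12.76.
For 2015: 93.58, 44.48, 15.93.
Standard total = 370,100; weights = 0.2948, 0.3802, 0.3250.
2020: 0.2948×103.86 + 0.3802×53.58 + 0.3250×12.76 = 55.1369 per 10,000.
2015: 0.2948×93.58 + 0.3802×44.48 + 0.3250×15.93 = 49.6765 per 10,000.
The crude rates (41.51 vs 47.45) would put 2015 higher, but that reflects its age composition; once standardized to a common age structure, 2020 has the higher underlying rate.

2020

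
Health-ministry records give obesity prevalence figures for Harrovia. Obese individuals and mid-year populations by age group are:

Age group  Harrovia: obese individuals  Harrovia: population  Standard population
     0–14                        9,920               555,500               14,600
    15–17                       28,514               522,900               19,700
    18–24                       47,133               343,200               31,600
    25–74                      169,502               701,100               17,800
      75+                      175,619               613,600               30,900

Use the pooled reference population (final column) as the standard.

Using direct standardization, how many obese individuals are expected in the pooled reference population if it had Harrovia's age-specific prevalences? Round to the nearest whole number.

Age-specific rates per 1,000 for Harrovia: 17.858, 54.531, 137.334, 241.766, 286.211.
Expected obese individuals = Σ (standard pop × age-specific rate ÷ 1,000)
= 14,600×17.858/1,000 + 19,700×54.531/1,000 + 31,600×137.334/1,000 + 17,800×241.766/1,000 + 30,900×286.211/1,000
= 260.72 + 1074.25 + 4339.75 + 4303.43 + 8843.92 = 18822.07.

18822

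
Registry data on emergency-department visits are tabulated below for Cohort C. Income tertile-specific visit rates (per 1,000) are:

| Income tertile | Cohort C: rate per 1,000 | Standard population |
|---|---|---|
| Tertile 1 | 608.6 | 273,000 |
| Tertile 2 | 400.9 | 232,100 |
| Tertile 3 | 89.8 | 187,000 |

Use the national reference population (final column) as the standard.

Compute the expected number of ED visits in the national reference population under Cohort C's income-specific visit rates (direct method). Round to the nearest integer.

275989

Expected ED visits = Σ (standard pop × income-specific rate ÷ 1,000)
= 273,000×608.6/1,000 + 232,100×400.9/1,000 + 187,000×89.8/1,000
= 166147.80 + 93048.89 + 16792.60 = 275989.29.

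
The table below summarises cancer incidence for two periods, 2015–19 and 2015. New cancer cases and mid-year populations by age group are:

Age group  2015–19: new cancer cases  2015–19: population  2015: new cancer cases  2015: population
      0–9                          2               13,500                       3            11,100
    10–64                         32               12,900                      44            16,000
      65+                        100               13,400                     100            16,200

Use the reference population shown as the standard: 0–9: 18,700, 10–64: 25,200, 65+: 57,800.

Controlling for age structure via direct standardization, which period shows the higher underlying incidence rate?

Age-specific rates per 100,000 for 2015–19: 14.81, 248.06, 746.27.
For 2015: 27.03, 275.00, 617.28.
Standard total = 101,700; weights = 0.1839, 0.2478, 0.5683.
2015–19: 0.1839×14.81 + 0.2478×248.06 + 0.5683×746.27 = 488.3238 per 100,000.
2015: 0.1839×27.03 + 0.2478×275.00 + 0.5683×617.28 = 423.9372 per 100,000.
The crude rates (336.68 vs 339.49) would put 2015 higher, but that reflects its age composition; once standardized to a common age structure, 2015–19 has the higher underlying rate.

2015–19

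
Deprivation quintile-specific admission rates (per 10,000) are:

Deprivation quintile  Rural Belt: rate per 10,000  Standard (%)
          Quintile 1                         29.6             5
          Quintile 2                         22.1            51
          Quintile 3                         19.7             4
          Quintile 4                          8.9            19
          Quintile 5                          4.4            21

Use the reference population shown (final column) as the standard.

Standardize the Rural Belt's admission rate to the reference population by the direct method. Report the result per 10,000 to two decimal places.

Standard weights: 0.05, 0.51, 0.04, 0.19, 0.21.
Standardized rate: 0.0500×29.6 + 0.5100×22.1 + 0.0400×19.7 + 0.1900×8.9 + 0.2100×4.4 = 16.1540 per 10,000.

16.15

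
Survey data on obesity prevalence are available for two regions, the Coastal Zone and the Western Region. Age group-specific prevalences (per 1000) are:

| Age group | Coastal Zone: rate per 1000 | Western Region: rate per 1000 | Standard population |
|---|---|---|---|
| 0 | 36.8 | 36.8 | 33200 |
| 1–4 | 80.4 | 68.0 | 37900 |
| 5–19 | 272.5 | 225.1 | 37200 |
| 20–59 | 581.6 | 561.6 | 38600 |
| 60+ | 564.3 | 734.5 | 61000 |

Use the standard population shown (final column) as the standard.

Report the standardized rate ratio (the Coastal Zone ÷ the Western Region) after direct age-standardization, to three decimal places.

Standard total = 207900; weights = 0.1597, 0.1823, 0.1789, 0.1857, 0.2934.
The Coastal Zone: 0.1597×36.8 + 0.1823×80.4 + 0.1789×272.5 + 0.1857×581.6 + 0.2934×564.3 = 342.8474 per 1000.
The Western Region: 0.1597×36.8 + 0.1823×68.0 + 0.1789×225.1 + 0.1857×561.6 + 0.2934×734.5 = 378.3306 per 1000.
Ratio = 342.8474 ÷ 378.3306 = 0.90621.

0.906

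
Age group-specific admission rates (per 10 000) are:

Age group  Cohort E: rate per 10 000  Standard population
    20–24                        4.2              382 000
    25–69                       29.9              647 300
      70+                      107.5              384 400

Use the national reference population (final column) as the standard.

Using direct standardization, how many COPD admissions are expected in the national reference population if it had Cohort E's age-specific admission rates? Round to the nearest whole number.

6228

Expected COPD admissions = Σ (standard pop × age-specific rate ÷ 10 000)
= 382 000×4.2/10 000 + 647 300×29.9/10 000 + 384 400×107.5/10 000
= 160.44 + 1935.43 + 4132.30 = 6228.17.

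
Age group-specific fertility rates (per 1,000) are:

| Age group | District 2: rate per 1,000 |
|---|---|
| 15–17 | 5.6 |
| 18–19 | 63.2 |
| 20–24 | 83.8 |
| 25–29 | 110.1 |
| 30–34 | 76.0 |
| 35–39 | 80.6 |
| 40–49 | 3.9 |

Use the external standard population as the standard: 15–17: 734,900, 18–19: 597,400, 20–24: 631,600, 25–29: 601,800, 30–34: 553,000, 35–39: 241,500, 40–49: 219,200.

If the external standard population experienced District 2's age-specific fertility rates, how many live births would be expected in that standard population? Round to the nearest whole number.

223405

Expected live births = Σ (standard pop × age-specific rate ÷ 1,000)
= 734,900×5.6/1,000 + 597,400×63.2/1,000 + 631,600×83.8/1,000 + 601,800×110.1/1,000 + 553,000×76.0/1,000 + 241,500×80.6/1,000 + 219,200×3.9/1,000
= 4115.44 + 37755.68 + 52928.08 + 66258.18 + 42028.00 + 19464.90 + 854.88 = 223405.16.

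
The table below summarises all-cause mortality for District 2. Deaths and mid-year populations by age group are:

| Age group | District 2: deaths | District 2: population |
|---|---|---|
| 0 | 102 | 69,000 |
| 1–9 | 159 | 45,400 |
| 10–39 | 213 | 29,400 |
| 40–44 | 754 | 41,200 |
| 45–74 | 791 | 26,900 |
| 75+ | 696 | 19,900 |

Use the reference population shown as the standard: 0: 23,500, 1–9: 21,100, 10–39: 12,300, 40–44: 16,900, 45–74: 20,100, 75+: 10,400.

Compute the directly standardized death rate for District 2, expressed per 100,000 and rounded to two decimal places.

1401.55

Age-specific rates per 100,000 for District 2: 147.83, 350.22, 724.49, 1830.10, 2940.52, 3497.49.
Standard total = 104,300; weights = 0.2253, 0.2023, 0.1179, 0.1620, 0.1927, 0.0997.
Standardized rate: 0.2253×147.83 + 0.2023×350.22 + 0.1179×724.49 + 0.1620×1830.10 + 0.1927×2940.52 + 0.0997×3497.49 = 1401.5509 per 100,000.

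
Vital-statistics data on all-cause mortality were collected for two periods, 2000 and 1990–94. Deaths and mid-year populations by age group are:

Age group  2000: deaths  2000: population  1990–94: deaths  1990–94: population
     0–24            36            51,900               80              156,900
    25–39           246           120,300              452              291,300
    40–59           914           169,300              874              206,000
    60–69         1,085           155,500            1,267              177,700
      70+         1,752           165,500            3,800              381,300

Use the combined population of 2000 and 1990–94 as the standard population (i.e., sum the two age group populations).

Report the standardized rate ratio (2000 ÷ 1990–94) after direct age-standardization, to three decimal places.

Age-specific rates per 1,000 for 2000: 0.694, 2.045, 5.399, 6.977, 10.586.
For 1990–94: 0.510, 1.552, 4.243, 7.130, 9.966.
Combined standard total = 1,875,700; weights = 0.1113, 0.2194, 0.2001, 0.1776, 0.2915.
2000: 0.1113×0.694 + 0.2194×2.045 + 0.2001×5.399 + 0.1776×6.977 + 0.2915×10.586 = 5.9317 per 1,000.
1990–94: 0.1113×0.510 + 0.2194×1.552 + 0.2001×4.243 + 0.1776×7.130 + 0.2915×9.966 = 5.4180 per 1,000.
Ratio = 5.9317 ÷ 5.4180 = 1.09481.

1.095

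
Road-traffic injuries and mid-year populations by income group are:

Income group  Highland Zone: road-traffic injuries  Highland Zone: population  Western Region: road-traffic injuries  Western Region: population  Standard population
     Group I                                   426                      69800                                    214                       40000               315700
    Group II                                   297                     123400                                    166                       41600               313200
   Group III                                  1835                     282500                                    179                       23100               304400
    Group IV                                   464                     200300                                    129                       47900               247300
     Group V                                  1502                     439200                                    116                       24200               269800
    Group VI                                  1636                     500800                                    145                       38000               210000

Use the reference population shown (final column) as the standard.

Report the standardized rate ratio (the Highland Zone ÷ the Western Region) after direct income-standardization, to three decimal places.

Income-specific rates per 100000 for the Highland Zone: 610.32, 240.68, 649.56, 231.65, 341.99, 326.68.
For the Western Region: 535.00, 399.04, 774.89, 269.31, 479.34, 381.58.
Standard total = 1660400; weights = 0.1901, 0.1886, 0.1833, 0.1489, 0.1625, 0.1265.
The Highland Zone: 0.1901×610.32 + 0.1886×240.68 + 0.1833×649.56 + 0.1489×231.65 + 0.1625×341.99 + 0.1265×326.68 = 411.9131 per 100000.
The Western Region: 0.1901×535.00 + 0.1886×399.04 + 0.1833×774.89 + 0.1489×269.31 + 0.1625×479.34 + 0.1265×381.58 = 485.3127 per 100000.
Ratio = 411.9131 ÷ 485.3127 = 0.84876.

0.849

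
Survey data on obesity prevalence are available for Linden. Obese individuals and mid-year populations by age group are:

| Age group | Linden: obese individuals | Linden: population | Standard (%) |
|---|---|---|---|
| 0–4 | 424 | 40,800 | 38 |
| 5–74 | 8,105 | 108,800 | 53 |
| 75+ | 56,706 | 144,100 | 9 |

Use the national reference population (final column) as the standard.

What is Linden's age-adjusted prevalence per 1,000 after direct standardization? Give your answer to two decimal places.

Age-specific rates per 1,000 for Linden: 10.392, 74.494, 393.518.
Standard weights: 0.38, 0.53, 0.09.
Standardized rate: 0.3800×10.392 + 0.5300×74.494 + 0.0900×393.518 = 78.8478 per 1,000.

78.85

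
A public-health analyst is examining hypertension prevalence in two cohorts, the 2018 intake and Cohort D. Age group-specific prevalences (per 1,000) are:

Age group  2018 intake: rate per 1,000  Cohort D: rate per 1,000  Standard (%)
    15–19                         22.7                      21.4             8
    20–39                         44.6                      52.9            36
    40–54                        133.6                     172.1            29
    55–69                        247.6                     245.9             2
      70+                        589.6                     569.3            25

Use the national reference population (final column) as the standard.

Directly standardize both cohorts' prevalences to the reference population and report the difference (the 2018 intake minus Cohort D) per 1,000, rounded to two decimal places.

Standard weights: 0.08, 0.36, 0.29, 0.02, 0.25.
The 2018 intake: 0.0800×22.7 + 0.3600×44.6 + 0.2900×133.6 + 0.0200×247.6 + 0.2500×589.6 = 208.9680 per 1,000.
Cohort D: 0.0800×21.4 + 0.3600×52.9 + 0.2900×172.1 + 0.0200×245.9 + 0.2500×569.3 = 217.9080 per 1,000.
Difference = 208.9680 − 217.9080 = -8.9400.

-8.94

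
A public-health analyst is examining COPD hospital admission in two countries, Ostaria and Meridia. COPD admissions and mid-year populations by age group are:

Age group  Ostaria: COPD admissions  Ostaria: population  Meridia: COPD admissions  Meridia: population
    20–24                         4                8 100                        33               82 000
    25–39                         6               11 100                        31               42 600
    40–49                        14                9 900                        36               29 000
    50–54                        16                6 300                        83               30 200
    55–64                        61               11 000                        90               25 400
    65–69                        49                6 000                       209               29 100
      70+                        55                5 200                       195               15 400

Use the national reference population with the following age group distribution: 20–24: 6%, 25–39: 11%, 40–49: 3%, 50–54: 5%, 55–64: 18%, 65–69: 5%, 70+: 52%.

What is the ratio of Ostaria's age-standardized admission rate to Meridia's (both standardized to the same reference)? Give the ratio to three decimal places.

0.912

Age-specific rates per 10 000 for Ostaria: 4.94, 5.41, 14.14, 25.40, 55.45, 81.67, 105.77.
For Meridia: 4.02, 7.28, 12.41, 27.48, 35.43, 71.82, 126.62.
Standard weights: 0.06, 0.11, 0.03, 0.05, 0.18, 0.05, 0.52.
Ostaria: 0.0600×4.94 + 0.1100×5.41 + 0.0300×14.14 + 0.0500×25.40 + 0.1800×55.45 + 0.0500×81.67 + 0.5200×105.77 = 71.6501 per 10 000.
Meridia: 0.0600×4.02 + 0.1100×7.28 + 0.0300×12.41 + 0.0500×27.48 + 0.1800×35.43 + 0.0500×71.82 + 0.5200×126.62 = 78.6017 per 10 000.
Ratio = 71.6501 ÷ 78.6017 = 0.91156.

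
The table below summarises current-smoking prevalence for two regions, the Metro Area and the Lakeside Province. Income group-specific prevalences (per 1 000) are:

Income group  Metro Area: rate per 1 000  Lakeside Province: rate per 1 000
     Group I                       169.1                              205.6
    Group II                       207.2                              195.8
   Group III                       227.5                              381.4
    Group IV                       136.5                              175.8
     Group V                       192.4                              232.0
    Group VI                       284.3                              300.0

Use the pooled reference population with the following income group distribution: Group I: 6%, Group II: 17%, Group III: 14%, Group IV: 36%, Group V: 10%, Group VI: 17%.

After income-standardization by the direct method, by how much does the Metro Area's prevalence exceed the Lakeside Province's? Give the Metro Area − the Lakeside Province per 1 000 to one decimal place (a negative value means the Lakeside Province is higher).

Standard weights: 0.06, 0.17, 0.14, 0.36, 0.10, 0.17.
The Metro Area: 0.0600×169.1 + 0.1700×207.2 + 0.1400×227.5 + 0.3600×136.5 + 0.1000×192.4 + 0.1700×284.3 = 193.9310 per 1 000.
The Lakeside Province: 0.0600×205.6 + 0.1700×195.8 + 0.1400×381.4 + 0.3600×175.8 + 0.1000×232.0 + 0.1700×300.0 = 236.5060 per 1 000.
Difference = 193.9310 − 236.5060 = -42.5750.

-42.6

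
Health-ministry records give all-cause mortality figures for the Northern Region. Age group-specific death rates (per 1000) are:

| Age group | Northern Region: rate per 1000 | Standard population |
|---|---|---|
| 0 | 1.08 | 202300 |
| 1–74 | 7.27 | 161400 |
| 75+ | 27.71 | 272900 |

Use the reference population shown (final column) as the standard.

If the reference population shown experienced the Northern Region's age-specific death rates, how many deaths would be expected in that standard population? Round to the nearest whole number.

8954

Expected deaths = Σ (standard pop × age-specific rate ÷ 1000)
= 202300×1.08/1000 + 161400×7.27/1000 + 272900×27.71/1000
= 218.48 + 1173.38 + 7562.06 = 8953.92.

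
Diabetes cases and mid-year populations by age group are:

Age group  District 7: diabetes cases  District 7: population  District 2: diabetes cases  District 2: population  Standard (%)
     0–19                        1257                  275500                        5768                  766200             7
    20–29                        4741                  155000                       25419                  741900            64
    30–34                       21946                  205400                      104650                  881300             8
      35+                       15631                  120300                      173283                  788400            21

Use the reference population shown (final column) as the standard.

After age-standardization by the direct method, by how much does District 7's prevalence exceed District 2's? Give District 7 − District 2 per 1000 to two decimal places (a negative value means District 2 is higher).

-22.38

Age-specific rates per 1000 for District 7: 4.563, 30.587, 106.845, 129.933.
For District 2: 7.528, 34.262, 118.745, 219.791.
Standard weights: 0.07, 0.64, 0.08, 0.21.
District 7: 0.0700×4.563 + 0.6400×30.587 + 0.0800×106.845 + 0.2100×129.933 = 55.7288 per 1000.
District 2: 0.0700×7.528 + 0.6400×34.262 + 0.0800×118.745 + 0.2100×219.791 = 78.1103 per 1000.
Difference = 55.7288 − 78.1103 = -22.3815.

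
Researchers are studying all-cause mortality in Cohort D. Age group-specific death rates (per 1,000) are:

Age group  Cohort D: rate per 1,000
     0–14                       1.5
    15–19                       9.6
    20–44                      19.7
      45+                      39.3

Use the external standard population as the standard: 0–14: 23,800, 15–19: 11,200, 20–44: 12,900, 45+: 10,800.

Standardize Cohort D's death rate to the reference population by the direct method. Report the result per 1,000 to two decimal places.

Standard total = 58,700; weights = 0.4055, 0.1908, 0.2198, 0.1840.
Standardized rate: 0.4055×1.5 + 0.1908×9.6 + 0.2198×19.7 + 0.1840×39.3 = 13.9998 per 1,000.

14.00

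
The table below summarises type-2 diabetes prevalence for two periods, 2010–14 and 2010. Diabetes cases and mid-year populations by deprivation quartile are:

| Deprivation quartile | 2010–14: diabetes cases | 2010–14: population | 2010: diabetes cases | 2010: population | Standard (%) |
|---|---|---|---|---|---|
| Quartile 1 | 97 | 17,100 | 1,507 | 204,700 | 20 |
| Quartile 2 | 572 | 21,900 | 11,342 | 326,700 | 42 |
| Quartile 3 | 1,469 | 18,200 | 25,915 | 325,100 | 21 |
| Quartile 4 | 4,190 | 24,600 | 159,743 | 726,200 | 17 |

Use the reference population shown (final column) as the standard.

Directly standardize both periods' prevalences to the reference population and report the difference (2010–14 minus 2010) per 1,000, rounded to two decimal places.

-12.18

Deprivation-specific rates per 1,000 for 2010–14: 5.673, 26.119, 80.714, 170.325.
For 2010: 7.362, 34.717, 79.714, 219.971.
Standard weights: 0.20, 0.42, 0.21, 0.17.
2010–14: 0.2000×5.673 + 0.4200×26.119 + 0.2100×80.714 + 0.1700×170.325 = 58.0097 per 1,000.
2010: 0.2000×7.362 + 0.4200×34.717 + 0.2100×79.714 + 0.1700×219.971 = 70.1885 per 1,000.
Difference = 58.0097 − 70.1885 = -12.1788.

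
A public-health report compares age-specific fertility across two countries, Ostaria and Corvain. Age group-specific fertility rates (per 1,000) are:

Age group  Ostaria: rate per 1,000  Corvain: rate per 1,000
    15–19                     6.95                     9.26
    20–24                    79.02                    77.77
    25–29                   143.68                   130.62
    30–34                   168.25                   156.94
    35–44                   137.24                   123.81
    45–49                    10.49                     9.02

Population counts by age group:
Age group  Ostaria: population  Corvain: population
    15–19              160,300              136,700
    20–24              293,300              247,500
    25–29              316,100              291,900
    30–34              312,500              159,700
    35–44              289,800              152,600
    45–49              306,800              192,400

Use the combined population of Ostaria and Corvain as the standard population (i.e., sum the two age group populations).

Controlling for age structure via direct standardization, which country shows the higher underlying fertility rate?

Ostaria

Combined standard total = 2,859,600; weights = 0.1039, 0.1891, 0.2126, 0.1651, 0.1547, 0.1746.
Ostaria: 0.1039×6.95 + 0.1891×79.02 + 0.2126×143.68 + 0.1651×168.25 + 0.1547×137.24 + 0.1746×10.49 = 97.0607 per 1,000.
Corvain: 0.1039×9.26 + 0.1891×77.77 + 0.2126×130.62 + 0.1651×156.94 + 0.1547×123.81 + 0.1746×9.02 = 90.0855 per 1,000.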